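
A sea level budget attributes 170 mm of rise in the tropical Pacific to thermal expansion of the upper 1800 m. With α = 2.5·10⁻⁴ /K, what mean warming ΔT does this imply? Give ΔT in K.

ΔT = Δh/(αH) = 0.17 / (2.5×10⁻⁴ × 1800) ≈ 0.3778 K

ΔT ≈ 0.378 K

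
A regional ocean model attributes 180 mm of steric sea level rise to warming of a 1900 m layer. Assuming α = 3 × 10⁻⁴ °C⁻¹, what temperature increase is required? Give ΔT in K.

ΔT = Δh/(αH) = 0.18 / (3×10⁻⁴ × 1900) ≈ 0.3158 K

about 0.32 K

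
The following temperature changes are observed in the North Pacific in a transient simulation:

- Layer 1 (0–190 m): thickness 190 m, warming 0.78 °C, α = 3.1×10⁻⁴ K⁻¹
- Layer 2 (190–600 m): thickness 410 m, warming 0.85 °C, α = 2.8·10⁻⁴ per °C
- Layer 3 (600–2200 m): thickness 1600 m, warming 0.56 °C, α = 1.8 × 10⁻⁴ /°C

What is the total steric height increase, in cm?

Δh ≈ 30 cm

0–190 m: 0.78 × 3.1×10⁻⁴ × 190 = 0.045942 m
Layer 2: 0.85 × 410 × 2.8×10⁻⁴ = 0.09758 m
Layer 3: 1600 × 1.8×10⁻⁴ × 0.56 = 0.16128 m
Δh = 0.045942 + 0.09758 + 0.16128 = 0.304802 m ≈ 30 cm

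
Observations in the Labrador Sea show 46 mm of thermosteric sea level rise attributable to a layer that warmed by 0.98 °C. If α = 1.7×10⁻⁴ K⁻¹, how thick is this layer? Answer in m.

about 276 m

H = Δh/(αΔT) = 0.046 / (1.7×10⁻⁴ × 0.98) ≈ 276.1 m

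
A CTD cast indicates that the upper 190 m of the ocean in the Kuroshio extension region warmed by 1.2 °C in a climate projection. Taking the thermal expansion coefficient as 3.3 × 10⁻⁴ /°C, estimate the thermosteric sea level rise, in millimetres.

Δh = αΔT·H = 3.3×10⁻⁴ × 1.2 × 190 = 0.07524 m

75 mm of thermosteric rise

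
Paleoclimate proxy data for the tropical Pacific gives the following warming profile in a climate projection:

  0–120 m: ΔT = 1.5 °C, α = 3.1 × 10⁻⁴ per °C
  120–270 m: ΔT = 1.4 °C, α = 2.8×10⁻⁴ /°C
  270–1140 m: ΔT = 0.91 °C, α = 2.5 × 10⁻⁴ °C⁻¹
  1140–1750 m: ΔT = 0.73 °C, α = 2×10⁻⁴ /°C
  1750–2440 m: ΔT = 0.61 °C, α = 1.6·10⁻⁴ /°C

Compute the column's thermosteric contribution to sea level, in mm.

470 mm

1.5 × 3.1×10⁻⁴ × 120 = 0.05580 m
Layer 2: 1.4 × 2.8×10⁻⁴ × 150 = 0.05880 m
Layer 3: 0.91 × 2.5×10⁻⁴ × 870 = 0.197925 m
1140–1750 m: 0.73 × 610 × 2×10⁻⁴ = 0.08906 m
Layer 5: 0.61 × 1.6×10⁻⁴ × 690 = 0.067344 m
Δh = 0.05580 + 0.05880 + 0.197925 + 0.08906 + 0.067344 = 0.468929 m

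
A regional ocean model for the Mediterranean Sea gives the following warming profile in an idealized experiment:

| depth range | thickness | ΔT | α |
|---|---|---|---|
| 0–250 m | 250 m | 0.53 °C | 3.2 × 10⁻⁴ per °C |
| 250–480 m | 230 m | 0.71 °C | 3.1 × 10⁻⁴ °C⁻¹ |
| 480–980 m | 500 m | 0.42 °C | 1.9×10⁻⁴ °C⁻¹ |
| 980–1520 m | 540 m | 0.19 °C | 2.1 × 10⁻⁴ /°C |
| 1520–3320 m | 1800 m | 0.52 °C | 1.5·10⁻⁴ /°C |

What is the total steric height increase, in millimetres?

Δh ≈ 295 mm

250 × 3.2×10⁻⁴ × 0.53 = 0.04240 m
250–480 m: 0.71 × 230 × 3.1×10⁻⁴ = 0.050623 m
Layer 3: 1.9×10⁻⁴ × 0.42 × 500 = 0.03990 m
980–1520 m: 0.19 × 2.1×10⁻⁴ × 540 = 0.021546 m
1520–3320 m: 1800 × 0.52 × 1.5×10⁻⁴ = 0.14040 m
Δh = 0.04240 + 0.050623 + 0.03990 + 0.021546 + 0.14040 = 0.294869 m ≈ 295 mm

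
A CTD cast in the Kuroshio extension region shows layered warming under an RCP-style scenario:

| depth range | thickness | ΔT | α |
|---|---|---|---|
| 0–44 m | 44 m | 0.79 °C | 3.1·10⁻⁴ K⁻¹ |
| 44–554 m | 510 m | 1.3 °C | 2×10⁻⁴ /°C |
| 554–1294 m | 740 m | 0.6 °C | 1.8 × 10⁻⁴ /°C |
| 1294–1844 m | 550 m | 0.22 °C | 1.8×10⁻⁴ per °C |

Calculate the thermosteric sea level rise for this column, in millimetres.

Layer 1: 44 × 3.1×10⁻⁴ × 0.79 = 0.0107756 m
44–554 m: 1.3 × 2×10⁻⁴ × 510 = 0.13260 m
740 × 1.8×10⁻⁴ × 0.6 = 0.07992 m
550 × 0.22 × 1.8×10⁻⁴ = 0.02178 m
Δh = 0.0107756 + 0.13260 + 0.07992 + 0.02178 = 0.2450756 m ≈ 245 mm

245 mm of thermosteric rise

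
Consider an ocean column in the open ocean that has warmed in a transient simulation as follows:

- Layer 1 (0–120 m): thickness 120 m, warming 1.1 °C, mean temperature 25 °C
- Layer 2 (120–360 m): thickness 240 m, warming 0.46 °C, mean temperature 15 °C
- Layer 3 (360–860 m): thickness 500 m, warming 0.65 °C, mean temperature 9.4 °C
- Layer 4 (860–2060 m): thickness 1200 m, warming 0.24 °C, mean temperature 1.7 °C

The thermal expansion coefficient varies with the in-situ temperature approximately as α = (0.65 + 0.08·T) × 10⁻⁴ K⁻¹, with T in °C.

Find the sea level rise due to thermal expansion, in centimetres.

Layer 1: α = (0.65 + 0.08×25)×10⁻⁴ = 2.65×10⁻⁴ K⁻¹
Layer 2: α = (0.65 + 0.08×15)×10⁻⁴ = 1.85×10⁻⁴ K⁻¹
Layer 3: α = (0.65 + 0.08×9.4)×10⁻⁴ = 1.402×10⁻⁴ K⁻¹
Layer 4: α = (0.65 + 0.08×1.7)×10⁻⁴ = 0.786×10⁻⁴ K⁻¹
0–120 m: 2.65×10⁻⁴ × 120 × 1.1 = 0.03498 m
Layer 2: 1.85×10⁻⁴ × 0.46 × 240 = 0.020424 m
360–860 m: 500 × 0.65 × 1.402×10⁻⁴ = 0.045565 m
0.786×10⁻⁴ × 0.24 × 1200 = 0.0226368 m
Δh = 0.03498 + 0.020424 + 0.045565 + 0.0226368 = 0.1236058 m

about 12.4 cm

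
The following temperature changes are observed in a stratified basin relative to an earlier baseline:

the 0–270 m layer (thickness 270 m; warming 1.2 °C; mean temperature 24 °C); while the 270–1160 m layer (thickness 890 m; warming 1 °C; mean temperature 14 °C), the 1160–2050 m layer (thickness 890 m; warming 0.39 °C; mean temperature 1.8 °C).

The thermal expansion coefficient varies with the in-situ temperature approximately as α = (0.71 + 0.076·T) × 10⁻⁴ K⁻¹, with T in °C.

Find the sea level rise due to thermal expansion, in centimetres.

26.9 cm of thermosteric rise

Layer 1: α = (0.71 + 0.076×24)×10⁻⁴ = 2.534×10⁻⁴ K⁻¹
Layer 2: α = (0.71 + 0.076×14)×10⁻⁴ = 1.774×10⁻⁴ K⁻¹
Layer 3: α = (0.71 + 0.076×1.8)×10⁻⁴ = 0.8468×10⁻⁴ K⁻¹
Layer 1: 1.2 × 2.534×10⁻⁴ × 270 = 0.0821016 m
Layer 2: 1 × 1.774×10⁻⁴ × 890 = 0.157886 m
890 × 0.39 × 0.8468×10⁻⁴ = 0.029392428 m
Δh = 0.0821016 + 0.157886 + 0.029392428 = 0.269380028 m ≈ 26.9 cm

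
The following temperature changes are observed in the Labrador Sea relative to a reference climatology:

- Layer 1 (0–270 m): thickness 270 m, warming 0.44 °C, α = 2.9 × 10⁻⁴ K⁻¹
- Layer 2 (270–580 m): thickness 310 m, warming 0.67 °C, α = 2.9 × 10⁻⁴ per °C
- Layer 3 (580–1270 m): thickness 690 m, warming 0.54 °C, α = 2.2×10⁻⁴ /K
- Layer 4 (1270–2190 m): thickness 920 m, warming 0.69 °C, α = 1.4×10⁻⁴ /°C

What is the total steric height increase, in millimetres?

0–270 m: 0.44 × 2.9×10⁻⁴ × 270 = 0.034452 m
270–580 m: 310 × 2.9×10⁻⁴ × 0.67 = 0.060233 m
Layer 3: 2.2×10⁻⁴ × 0.54 × 690 = 0.081972 m
920 × 0.69 × 1.4×10⁻⁴ = 0.088872 m
Δh = 0.034452 + 0.060233 + 0.081972 + 0.088872 = 0.265529 m

266 mm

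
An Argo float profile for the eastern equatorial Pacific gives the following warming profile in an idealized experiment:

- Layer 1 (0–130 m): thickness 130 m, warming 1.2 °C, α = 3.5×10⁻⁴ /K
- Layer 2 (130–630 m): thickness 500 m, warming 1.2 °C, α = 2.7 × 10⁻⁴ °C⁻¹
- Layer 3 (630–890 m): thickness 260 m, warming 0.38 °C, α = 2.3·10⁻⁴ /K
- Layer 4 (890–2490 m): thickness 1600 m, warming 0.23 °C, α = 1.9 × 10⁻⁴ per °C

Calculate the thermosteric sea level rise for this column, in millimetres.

309 mm of thermosteric rise

Layer 1: 130 × 1.2 × 3.5×10⁻⁴ = 0.05460 m
1.2 × 500 × 2.7×10⁻⁴ = 0.16200 m
630–890 m: 260 × 0.38 × 2.3×10⁻⁴ = 0.022724 m
890–2490 m: 1.9×10⁻⁴ × 1600 × 0.23 = 0.06992 m
Δh = 0.05460 + 0.16200 + 0.022724 + 0.06992 = 0.309244 m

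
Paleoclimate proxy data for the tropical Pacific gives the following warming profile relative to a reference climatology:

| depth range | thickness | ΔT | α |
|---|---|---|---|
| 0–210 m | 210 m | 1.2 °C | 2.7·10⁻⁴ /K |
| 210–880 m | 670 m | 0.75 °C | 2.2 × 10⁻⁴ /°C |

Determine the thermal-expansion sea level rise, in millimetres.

0–210 m: 2.7×10⁻⁴ × 210 × 1.2 = 0.06804 m
Layer 2: 2.2×10⁻⁴ × 0.75 × 670 = 0.11055 m
Δh = 0.06804 + 0.11055 = 0.17859 m ≈ 180 mm

Δh ≈ 180 mm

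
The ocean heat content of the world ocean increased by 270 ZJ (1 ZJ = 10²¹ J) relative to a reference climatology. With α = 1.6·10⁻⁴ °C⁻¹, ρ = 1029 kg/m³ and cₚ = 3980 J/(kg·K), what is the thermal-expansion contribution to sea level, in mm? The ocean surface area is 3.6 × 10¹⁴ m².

29.3 mm of thermosteric rise

Per unit area: Q = 270×10²¹ / (3.6×10¹⁴) = 7.5×10⁸ J/m²
Δh = αQ/(ρcₚ) = 1.6×10⁻⁴ × 7.5×10⁸ / (1029 × 3980) ≈ 0.029301 m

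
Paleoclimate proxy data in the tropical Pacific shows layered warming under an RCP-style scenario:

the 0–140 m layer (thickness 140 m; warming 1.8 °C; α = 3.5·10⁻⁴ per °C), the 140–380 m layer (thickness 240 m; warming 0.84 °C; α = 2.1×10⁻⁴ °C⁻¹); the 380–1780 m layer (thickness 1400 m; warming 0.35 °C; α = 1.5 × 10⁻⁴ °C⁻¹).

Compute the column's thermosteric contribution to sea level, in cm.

1.8 × 140 × 3.5×10⁻⁴ = 0.08820 m
Layer 2: 2.1×10⁻⁴ × 0.84 × 240 = 0.042336 m
0.35 × 1.5×10⁻⁴ × 1400 = 0.07350 m
Δh = 0.08820 + 0.042336 + 0.07350 = 0.204036 m

20.4 cm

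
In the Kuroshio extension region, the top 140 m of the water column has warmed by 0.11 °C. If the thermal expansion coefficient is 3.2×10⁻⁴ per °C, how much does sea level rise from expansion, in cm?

Δh = αΔT·H = 3.2×10⁻⁴ × 0.11 × 140 = 0.004928 m

about 0.493 cm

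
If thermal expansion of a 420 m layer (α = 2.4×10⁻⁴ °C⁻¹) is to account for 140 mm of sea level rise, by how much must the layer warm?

1.39 K

ΔT = Δh/(αH) = 0.14 / (2.4×10⁻⁴ × 420) ≈ 1.389 K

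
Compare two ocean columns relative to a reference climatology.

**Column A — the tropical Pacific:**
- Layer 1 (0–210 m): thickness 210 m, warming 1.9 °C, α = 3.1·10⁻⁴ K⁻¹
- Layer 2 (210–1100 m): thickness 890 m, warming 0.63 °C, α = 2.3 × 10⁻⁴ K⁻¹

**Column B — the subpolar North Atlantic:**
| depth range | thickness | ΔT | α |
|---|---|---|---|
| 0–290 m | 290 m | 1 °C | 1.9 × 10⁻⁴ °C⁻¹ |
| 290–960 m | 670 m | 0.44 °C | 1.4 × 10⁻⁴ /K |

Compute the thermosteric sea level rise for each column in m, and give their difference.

A Layer 1: 1.9 × 210 × 3.1×10⁻⁴ = 0.12369 m
A 210–1100 m: 2.3×10⁻⁴ × 890 × 0.63 = 0.128961 m
A total: 0.252651 m
B Layer 1: 290 × 1 × 1.9×10⁻⁴ = 0.05510 m
B 290–960 m: 1.4×10⁻⁴ × 670 × 0.44 = 0.041272 m
B total: 0.096372 m
Difference: 0.252651 − 0.096372 = 0.156279 m

A: 0.253 m; B: 0.0964 m; difference 0.156 m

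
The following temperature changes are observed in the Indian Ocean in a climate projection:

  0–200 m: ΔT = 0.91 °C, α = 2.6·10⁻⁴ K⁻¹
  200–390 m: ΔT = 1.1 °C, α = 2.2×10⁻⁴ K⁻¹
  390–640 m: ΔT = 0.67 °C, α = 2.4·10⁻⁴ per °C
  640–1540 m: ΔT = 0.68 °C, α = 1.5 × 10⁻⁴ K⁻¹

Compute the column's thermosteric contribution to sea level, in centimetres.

Layer 1: 2.6×10⁻⁴ × 200 × 0.91 = 0.04732 m
200–390 m: 1.1 × 190 × 2.2×10⁻⁴ = 0.04598 m
Layer 3: 2.4×10⁻⁴ × 250 × 0.67 = 0.04020 m
Layer 4: 1.5×10⁻⁴ × 900 × 0.68 = 0.09180 m
Δh = 0.04732 + 0.04598 + 0.04020 + 0.09180 = 0.22530 m ≈ 23 cm

about 23 cm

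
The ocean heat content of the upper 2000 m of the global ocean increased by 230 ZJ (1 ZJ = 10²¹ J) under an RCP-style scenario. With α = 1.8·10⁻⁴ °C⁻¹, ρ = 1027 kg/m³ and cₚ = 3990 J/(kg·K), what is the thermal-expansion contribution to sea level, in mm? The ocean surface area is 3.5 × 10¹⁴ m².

Per unit area: Q = 230×10²¹ / (3.5×10¹⁴) ≈ 6.571×10⁸ J/m²
Δh = αQ/(ρcₚ) = 1.8×10⁻⁴ × 6.571×10⁸ / (1027 × 3990) ≈ 0.028864 m

Δh ≈ 28.9 mm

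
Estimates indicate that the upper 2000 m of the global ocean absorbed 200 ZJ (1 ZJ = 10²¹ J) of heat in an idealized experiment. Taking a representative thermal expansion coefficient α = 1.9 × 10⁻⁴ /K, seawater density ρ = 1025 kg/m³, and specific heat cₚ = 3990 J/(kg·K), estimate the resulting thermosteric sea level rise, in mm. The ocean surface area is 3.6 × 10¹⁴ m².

Per unit area: Q = 200×10²¹ / (3.6×10¹⁴) ≈ 5.556×10⁸ J/m²
Δh = αQ/(ρcₚ) = 1.9×10⁻⁴ × 5.556×10⁸ / (1025 × 3990) ≈ 0.025812 m

Δh ≈ 25.8 mm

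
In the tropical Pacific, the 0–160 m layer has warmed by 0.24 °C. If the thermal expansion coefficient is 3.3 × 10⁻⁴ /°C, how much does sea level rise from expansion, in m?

Δh = 0.013 m

Δh = αΔT·H = 3.3×10⁻⁴ × 0.24 × 160 = 0.012672 m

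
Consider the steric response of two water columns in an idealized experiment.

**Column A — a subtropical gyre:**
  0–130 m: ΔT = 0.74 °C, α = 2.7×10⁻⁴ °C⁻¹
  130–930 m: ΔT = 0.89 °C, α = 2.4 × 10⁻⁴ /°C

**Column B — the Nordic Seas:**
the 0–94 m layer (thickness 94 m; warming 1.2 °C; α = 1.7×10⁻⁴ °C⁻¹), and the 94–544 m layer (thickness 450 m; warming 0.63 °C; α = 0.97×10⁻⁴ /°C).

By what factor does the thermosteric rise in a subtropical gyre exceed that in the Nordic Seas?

a factor of 4.22

A 0.74 × 2.7×10⁻⁴ × 130 = 0.025974 m
A 130–930 m: 0.89 × 2.4×10⁻⁴ × 800 = 0.17088 m
A total: 0.196854 m
B 94 × 1.2 × 1.7×10⁻⁴ = 0.019176 m
B 0.63 × 450 × 0.97×10⁻⁴ = 0.0274995 m
B total: 0.0466755 m
Ratio: 0.196854 / 0.0466755 ≈ 4.218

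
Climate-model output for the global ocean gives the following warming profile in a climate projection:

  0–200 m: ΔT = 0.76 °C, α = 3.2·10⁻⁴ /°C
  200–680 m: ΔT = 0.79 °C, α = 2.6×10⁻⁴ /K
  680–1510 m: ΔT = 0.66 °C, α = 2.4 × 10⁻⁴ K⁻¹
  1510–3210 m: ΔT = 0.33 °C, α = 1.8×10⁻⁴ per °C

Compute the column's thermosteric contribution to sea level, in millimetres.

about 380 mm

0–200 m: 3.2×10⁻⁴ × 0.76 × 200 = 0.04864 m
Layer 2: 480 × 2.6×10⁻⁴ × 0.79 = 0.098592 m
Layer 3: 830 × 0.66 × 2.4×10⁻⁴ = 0.131472 m
0.33 × 1.8×10⁻⁴ × 1700 = 0.10098 m
Δh = 0.04864 + 0.098592 + 0.131472 + 0.10098 = 0.379684 m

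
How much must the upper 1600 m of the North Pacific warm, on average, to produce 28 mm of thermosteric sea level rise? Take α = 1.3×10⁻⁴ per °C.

ΔT = Δh/(αH) = 0.028 / (1.3×10⁻⁴ × 1600) ≈ 0.1346 °C

0.13 °C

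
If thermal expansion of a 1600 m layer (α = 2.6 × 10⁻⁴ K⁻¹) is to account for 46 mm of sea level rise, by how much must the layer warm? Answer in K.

ΔT ≈ 0.11 K

ΔT = Δh/(αH) = 0.046 / (2.6×10⁻⁴ × 1600) ≈ 0.1106 K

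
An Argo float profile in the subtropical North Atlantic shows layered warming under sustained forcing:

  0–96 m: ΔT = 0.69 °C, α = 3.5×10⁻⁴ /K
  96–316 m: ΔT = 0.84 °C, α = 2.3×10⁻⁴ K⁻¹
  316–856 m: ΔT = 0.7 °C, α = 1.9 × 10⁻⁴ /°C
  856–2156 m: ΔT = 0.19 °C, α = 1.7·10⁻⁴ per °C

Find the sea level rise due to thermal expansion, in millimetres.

Δh ≈ 180 mm

Layer 1: 3.5×10⁻⁴ × 96 × 0.69 = 0.023184 m
Layer 2: 220 × 2.3×10⁻⁴ × 0.84 = 0.042504 m
1.9×10⁻⁴ × 0.7 × 540 = 0.07182 m
856–2156 m: 1.7×10⁻⁴ × 0.19 × 1300 = 0.04199 m
Δh = 0.023184 + 0.042504 + 0.07182 + 0.04199 = 0.179498 m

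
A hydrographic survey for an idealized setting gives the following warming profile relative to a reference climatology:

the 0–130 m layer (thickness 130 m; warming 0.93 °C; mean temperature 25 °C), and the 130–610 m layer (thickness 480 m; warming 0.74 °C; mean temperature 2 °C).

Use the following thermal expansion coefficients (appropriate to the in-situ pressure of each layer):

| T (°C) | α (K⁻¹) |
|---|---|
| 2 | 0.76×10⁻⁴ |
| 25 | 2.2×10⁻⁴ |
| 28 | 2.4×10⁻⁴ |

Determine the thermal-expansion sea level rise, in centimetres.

Δh = 5.4 cm

Layer 1 at 25 °C → α = 2.2×10⁻⁴ K⁻¹
Layer 2 at 2 °C → α = 0.76×10⁻⁴ K⁻¹
Layer 1: 0.93 × 2.2×10⁻⁴ × 130 = 0.026598 m
480 × 0.74 × 0.76×10⁻⁴ = 0.0269952 m
Δh = 0.026598 + 0.0269952 = 0.0535932 m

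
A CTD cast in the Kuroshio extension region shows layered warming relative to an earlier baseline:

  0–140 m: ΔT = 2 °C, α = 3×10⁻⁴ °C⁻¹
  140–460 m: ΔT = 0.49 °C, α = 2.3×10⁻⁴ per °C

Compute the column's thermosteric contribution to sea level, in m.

Δh = 0.120 m

Layer 1: 3×10⁻⁴ × 140 × 2 = 0.08400 m
Layer 2: 320 × 2.3×10⁻⁴ × 0.49 = 0.036064 m
Δh = 0.08400 + 0.036064 = 0.120064 m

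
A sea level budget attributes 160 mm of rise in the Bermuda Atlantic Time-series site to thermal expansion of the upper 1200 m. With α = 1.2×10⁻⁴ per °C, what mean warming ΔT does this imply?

ΔT ≈ 1.1 °C

ΔT = Δh/(αH) = 0.16 / (1.2×10⁻⁴ × 1200) ≈ 1.111 °C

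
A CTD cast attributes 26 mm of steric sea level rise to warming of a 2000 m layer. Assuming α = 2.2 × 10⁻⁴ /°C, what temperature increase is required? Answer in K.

ΔT ≈ 0.0591 K

ΔT = Δh/(αH) = 0.026 / (2.2×10⁻⁴ × 2000) ≈ 0.05909 K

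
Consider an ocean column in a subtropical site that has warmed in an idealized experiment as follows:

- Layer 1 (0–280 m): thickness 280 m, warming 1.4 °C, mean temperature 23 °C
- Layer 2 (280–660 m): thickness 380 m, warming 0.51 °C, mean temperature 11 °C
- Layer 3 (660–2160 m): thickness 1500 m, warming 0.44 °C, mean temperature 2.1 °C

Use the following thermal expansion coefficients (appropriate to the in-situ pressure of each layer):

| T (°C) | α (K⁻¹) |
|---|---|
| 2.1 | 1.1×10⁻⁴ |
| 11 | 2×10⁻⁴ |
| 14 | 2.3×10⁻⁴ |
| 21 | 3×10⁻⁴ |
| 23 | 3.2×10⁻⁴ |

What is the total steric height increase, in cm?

23.7 cm

Layer 1 at 23 °C → α = 3.2×10⁻⁴ K⁻¹
Layer 2 at 11 °C → α = 2×10⁻⁴ K⁻¹
Layer 3 at 2.1 °C → α = 1.1×10⁻⁴ K⁻¹
280 × 3.2×10⁻⁴ × 1.4 = 0.12544 m
280–660 m: 2×10⁻⁴ × 0.51 × 380 = 0.03876 m
Layer 3: 1.1×10⁻⁴ × 1500 × 0.44 = 0.07260 m
Δh = 0.12544 + 0.03876 + 0.07260 = 0.23680 m ≈ 23.7 cm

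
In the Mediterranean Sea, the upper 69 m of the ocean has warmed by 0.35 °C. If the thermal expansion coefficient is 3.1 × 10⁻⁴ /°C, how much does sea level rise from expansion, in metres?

about 0.00749 m

Δh = αΔT·H = 3.1×10⁻⁴ × 0.35 × 69 = 0.0074865 m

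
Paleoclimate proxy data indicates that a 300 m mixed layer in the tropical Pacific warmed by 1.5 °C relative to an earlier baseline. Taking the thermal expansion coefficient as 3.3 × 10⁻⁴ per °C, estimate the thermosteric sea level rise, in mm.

Δh = αΔT·H = 3.3×10⁻⁴ × 1.5 × 300 = 0.14850 m

Δh ≈ 149 mm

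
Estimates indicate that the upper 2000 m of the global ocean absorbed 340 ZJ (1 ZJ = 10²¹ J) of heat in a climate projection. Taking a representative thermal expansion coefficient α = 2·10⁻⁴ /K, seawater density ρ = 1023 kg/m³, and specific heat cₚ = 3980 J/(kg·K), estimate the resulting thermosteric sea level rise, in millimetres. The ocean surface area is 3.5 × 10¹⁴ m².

47.7 mm of thermosteric rise

Per unit area: Q = 340×10²¹ / (3.5×10¹⁴) ≈ 9.714×10⁸ J/m²
Δh = αQ/(ρcₚ) = 2×10⁻⁴ × 9.714×10⁸ / (1023 × 3980) ≈ 0.047717 m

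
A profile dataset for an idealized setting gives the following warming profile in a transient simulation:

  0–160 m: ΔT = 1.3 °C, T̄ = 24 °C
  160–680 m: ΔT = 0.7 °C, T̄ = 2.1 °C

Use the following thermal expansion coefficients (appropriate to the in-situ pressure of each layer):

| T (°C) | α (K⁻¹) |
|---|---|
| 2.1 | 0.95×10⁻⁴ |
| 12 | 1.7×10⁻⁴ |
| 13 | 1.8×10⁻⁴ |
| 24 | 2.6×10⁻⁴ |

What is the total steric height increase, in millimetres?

Δh = 88.7 mm

Layer 1 at 24 °C → α = 2.6×10⁻⁴ K⁻¹
Layer 2 at 2.1 °C → α = 0.95×10⁻⁴ K⁻¹
1.3 × 2.6×10⁻⁴ × 160 = 0.05408 m
160–680 m: 0.7 × 520 × 0.95×10⁻⁴ = 0.03458 m
Δh = 0.05408 + 0.03458 = 0.08866 m ≈ 88.7 mm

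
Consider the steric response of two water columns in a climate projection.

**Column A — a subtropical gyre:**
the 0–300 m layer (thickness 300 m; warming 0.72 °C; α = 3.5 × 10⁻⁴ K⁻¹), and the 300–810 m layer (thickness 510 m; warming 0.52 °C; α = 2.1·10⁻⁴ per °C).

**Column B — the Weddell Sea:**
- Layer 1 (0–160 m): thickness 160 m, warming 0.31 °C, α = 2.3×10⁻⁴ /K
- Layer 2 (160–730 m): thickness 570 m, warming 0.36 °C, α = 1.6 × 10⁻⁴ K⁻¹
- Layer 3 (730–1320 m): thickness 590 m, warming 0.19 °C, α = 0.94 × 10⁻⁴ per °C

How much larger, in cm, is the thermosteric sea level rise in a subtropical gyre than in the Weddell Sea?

A Layer 1: 3.5×10⁻⁴ × 300 × 0.72 = 0.07560 m
A 300–810 m: 510 × 0.52 × 2.1×10⁻⁴ = 0.055692 m
A total: 0.131292 m
B Layer 1: 0.31 × 160 × 2.3×10⁻⁴ = 0.011408 m
B 160–730 m: 1.6×10⁻⁴ × 0.36 × 570 = 0.032832 m
B 730–1320 m: 0.94×10⁻⁴ × 590 × 0.19 = 0.0105374 m
B total: 0.0547774 m
Difference: 0.131292 − 0.0547774 = 0.0765146 m

7.65 cm larger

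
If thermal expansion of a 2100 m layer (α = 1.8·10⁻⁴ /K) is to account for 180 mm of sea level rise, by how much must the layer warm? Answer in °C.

ΔT = Δh/(αH) = 0.18 / (1.8×10⁻⁴ × 2100) ≈ 0.4762 °C

about 0.476 °C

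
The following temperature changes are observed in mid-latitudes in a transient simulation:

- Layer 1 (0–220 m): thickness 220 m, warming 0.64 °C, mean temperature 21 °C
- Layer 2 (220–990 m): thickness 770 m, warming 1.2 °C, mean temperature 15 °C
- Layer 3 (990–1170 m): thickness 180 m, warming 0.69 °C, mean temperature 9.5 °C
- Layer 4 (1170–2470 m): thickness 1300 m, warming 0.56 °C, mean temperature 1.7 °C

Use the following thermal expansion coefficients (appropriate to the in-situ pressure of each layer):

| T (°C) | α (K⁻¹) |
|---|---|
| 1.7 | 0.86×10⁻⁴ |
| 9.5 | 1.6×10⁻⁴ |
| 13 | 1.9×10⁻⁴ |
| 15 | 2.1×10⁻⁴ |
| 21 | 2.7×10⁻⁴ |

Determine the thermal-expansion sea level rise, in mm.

Layer 1 at 21 °C → α = 2.7×10⁻⁴ K⁻¹
Layer 2 at 15 °C → α = 2.1×10⁻⁴ K⁻¹
Layer 3 at 9.5 °C → α = 1.6×10⁻⁴ K⁻¹
Layer 4 at 1.7 °C → α = 0.86×10⁻⁴ K⁻¹
Layer 1: 2.7×10⁻⁴ × 0.64 × 220 = 0.038016 m
2.1×10⁻⁴ × 1.2 × 770 = 0.19404 m
990–1170 m: 180 × 1.6×10⁻⁴ × 0.69 = 0.019872 m
1170–2470 m: 0.86×10⁻⁴ × 1300 × 0.56 = 0.062608 m
Δh = 0.038016 + 0.19404 + 0.019872 + 0.062608 = 0.314536 m

about 310 mm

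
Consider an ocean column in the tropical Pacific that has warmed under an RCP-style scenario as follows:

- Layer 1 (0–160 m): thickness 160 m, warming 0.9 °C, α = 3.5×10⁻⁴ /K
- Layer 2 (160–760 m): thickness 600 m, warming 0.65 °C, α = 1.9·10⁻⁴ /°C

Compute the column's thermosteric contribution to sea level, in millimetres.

Δh = 125 mm

Layer 1: 0.9 × 3.5×10⁻⁴ × 160 = 0.05040 m
Layer 2: 0.65 × 1.9×10⁻⁴ × 600 = 0.07410 m
Δh = 0.05040 + 0.07410 = 0.12450 m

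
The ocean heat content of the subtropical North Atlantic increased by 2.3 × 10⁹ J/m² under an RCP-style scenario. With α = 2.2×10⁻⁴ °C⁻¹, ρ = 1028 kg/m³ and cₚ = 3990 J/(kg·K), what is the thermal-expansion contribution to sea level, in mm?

Δh = αQ/(ρcₚ) = 2.2×10⁻⁴ × 2.3×10⁹ / (1028 × 3990) ≈ 0.12336 m

about 120 mm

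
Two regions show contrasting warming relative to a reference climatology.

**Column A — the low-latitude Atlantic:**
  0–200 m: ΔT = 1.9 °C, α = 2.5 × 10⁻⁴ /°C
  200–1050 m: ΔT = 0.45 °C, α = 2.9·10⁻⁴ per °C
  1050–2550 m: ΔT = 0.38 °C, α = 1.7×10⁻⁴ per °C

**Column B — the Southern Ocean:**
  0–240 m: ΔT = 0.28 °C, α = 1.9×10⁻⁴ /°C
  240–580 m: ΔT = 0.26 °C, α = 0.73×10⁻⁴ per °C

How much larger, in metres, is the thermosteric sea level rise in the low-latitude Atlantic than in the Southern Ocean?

0.28 m larger

A 0–200 m: 2.5×10⁻⁴ × 200 × 1.9 = 0.09500 m
A 200–1050 m: 850 × 2.9×10⁻⁴ × 0.45 = 0.110925 m
A 0.38 × 1500 × 1.7×10⁻⁴ = 0.09690 m
A total: 0.302825 m
B 0–240 m: 240 × 1.9×10⁻⁴ × 0.28 = 0.012768 m
B 240–580 m: 0.26 × 0.73×10⁻⁴ × 340 = 0.0064532 m
B total: 0.0192212 m
Difference: 0.302825 − 0.0192212 = 0.2836038 m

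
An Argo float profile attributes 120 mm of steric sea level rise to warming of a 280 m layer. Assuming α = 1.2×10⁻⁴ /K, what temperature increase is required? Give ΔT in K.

3.57 K

ΔT = Δh/(αH) = 0.12 / (1.2×10⁻⁴ × 280) ≈ 3.571 K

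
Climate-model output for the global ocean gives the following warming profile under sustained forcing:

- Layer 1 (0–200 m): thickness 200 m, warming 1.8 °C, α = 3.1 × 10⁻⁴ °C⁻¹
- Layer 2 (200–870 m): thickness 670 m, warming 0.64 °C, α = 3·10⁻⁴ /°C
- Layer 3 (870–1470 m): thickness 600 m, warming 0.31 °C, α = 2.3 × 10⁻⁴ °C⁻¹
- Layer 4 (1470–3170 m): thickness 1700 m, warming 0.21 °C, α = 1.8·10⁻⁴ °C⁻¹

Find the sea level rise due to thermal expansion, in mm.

3.1×10⁻⁴ × 200 × 1.8 = 0.11160 m
200–870 m: 0.64 × 670 × 3×10⁻⁴ = 0.12864 m
2.3×10⁻⁴ × 600 × 0.31 = 0.04278 m
1470–3170 m: 1700 × 1.8×10⁻⁴ × 0.21 = 0.06426 m
Δh = 0.11160 + 0.12864 + 0.04278 + 0.06426 = 0.34728 m ≈ 347 mm

347 mm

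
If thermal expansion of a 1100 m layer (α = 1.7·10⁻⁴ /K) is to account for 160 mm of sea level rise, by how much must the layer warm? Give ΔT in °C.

ΔT = Δh/(αH) = 0.16 / (1.7×10⁻⁴ × 1100) ≈ 0.8556 °C

0.86 °C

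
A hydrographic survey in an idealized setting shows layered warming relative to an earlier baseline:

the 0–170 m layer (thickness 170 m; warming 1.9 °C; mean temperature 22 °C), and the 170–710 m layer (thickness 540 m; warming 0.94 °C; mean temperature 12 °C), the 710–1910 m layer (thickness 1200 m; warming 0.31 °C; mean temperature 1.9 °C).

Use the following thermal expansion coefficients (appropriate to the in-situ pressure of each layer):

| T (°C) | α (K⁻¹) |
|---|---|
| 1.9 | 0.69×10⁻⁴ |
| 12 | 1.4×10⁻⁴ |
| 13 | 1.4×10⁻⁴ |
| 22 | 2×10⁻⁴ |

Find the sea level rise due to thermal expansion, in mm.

Δh = 161 mm

Layer 1 at 22 °C → α = 2×10⁻⁴ K⁻¹
Layer 2 at 12 °C → α = 1.4×10⁻⁴ K⁻¹
Layer 3 at 1.9 °C → α = 0.69×10⁻⁴ K⁻¹
Layer 1: 1.9 × 2×10⁻⁴ × 170 = 0.06460 m
Layer 2: 540 × 0.94 × 1.4×10⁻⁴ = 0.071064 m
Layer 3: 0.69×10⁻⁴ × 0.31 × 1200 = 0.025668 m
Δh = 0.06460 + 0.071064 + 0.025668 = 0.161332 m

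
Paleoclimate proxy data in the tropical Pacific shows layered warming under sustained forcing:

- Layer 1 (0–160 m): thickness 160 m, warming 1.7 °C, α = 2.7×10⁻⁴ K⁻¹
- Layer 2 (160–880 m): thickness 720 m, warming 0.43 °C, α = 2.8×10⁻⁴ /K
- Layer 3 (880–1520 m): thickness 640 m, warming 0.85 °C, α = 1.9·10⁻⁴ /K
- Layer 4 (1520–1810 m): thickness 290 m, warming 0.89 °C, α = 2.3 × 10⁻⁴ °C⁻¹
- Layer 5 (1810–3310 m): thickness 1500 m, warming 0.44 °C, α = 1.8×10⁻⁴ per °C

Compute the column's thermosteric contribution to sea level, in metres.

Δh = 0.442 m

0–160 m: 2.7×10⁻⁴ × 160 × 1.7 = 0.07344 m
160–880 m: 720 × 0.43 × 2.8×10⁻⁴ = 0.086688 m
1.9×10⁻⁴ × 0.85 × 640 = 0.10336 m
0.89 × 2.3×10⁻⁴ × 290 = 0.059363 m
1810–3310 m: 0.44 × 1500 × 1.8×10⁻⁴ = 0.11880 m
Δh = 0.07344 + 0.086688 + 0.10336 + 0.059363 + 0.11880 = 0.441651 m ≈ 0.442 m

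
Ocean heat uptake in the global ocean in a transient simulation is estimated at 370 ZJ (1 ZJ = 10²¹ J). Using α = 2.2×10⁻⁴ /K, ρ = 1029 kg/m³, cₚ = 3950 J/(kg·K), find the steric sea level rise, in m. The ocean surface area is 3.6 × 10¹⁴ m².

Per unit area: Q = 370×10²¹ / (3.6×10¹⁴) ≈ 1.028×10⁹ J/m²
Δh = αQ/(ρcₚ) = 2.2×10⁻⁴ × 1.028×10⁹ / (1029 × 3950) ≈ 0.055642 m

Δh = 0.0556 m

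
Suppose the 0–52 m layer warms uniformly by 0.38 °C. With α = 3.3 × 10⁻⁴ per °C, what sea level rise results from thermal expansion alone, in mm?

Δh = αΔT·H = 3.3×10⁻⁴ × 0.38 × 52 = 0.0065208 m

about 6.52 mm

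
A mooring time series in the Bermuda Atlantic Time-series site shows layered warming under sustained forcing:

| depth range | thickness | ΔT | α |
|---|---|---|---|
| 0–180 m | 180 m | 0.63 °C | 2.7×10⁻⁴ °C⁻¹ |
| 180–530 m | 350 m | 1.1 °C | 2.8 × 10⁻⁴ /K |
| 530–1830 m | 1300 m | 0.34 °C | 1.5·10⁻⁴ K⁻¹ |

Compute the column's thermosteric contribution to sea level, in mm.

0–180 m: 2.7×10⁻⁴ × 180 × 0.63 = 0.030618 m
2.8×10⁻⁴ × 1.1 × 350 = 0.10780 m
530–1830 m: 0.34 × 1.5×10⁻⁴ × 1300 = 0.06630 m
Δh = 0.030618 + 0.10780 + 0.06630 = 0.204718 m

Δh ≈ 205 mm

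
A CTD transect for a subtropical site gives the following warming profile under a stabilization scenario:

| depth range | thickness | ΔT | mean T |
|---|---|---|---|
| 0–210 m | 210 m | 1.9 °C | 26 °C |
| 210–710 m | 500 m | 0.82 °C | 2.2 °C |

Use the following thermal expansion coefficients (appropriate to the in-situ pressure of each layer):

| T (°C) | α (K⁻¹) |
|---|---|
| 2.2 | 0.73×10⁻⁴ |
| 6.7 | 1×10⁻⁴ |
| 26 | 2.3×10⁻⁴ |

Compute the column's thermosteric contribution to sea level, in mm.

Layer 1 at 26 °C → α = 2.3×10⁻⁴ K⁻¹
Layer 2 at 2.2 °C → α = 0.73×10⁻⁴ K⁻¹
210 × 1.9 × 2.3×10⁻⁴ = 0.09177 m
Layer 2: 0.73×10⁻⁴ × 500 × 0.82 = 0.02993 m
Δh = 0.09177 + 0.02993 = 0.12170 m

about 122 mm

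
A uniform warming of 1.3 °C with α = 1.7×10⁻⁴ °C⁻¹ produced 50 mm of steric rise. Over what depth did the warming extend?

H = Δh/(αΔT) = 0.05 / (1.7×10⁻⁴ × 1.3) ≈ 226.2 m

about 230 m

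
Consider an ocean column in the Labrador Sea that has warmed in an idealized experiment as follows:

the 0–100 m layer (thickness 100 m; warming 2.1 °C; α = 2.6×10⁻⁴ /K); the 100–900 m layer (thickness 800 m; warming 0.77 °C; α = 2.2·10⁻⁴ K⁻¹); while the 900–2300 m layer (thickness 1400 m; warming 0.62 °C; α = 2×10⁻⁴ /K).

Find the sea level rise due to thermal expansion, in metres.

about 0.364 m

100 × 2.6×10⁻⁴ × 2.1 = 0.05460 m
100–900 m: 0.77 × 800 × 2.2×10⁻⁴ = 0.13552 m
Layer 3: 2×10⁻⁴ × 0.62 × 1400 = 0.17360 m
Δh = 0.05460 + 0.13552 + 0.17360 = 0.36372 m ≈ 0.364 m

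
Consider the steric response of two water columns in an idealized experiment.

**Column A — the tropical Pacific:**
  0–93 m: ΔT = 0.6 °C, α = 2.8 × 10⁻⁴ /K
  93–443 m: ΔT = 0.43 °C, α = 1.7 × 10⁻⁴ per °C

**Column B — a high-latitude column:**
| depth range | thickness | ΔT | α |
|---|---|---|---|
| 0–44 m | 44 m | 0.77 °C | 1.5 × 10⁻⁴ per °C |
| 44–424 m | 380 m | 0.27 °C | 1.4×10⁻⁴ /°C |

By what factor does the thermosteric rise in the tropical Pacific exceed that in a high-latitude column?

2.1

A 0–93 m: 93 × 2.8×10⁻⁴ × 0.6 = 0.015624 m
A Layer 2: 0.43 × 1.7×10⁻⁴ × 350 = 0.025585 m
A total: 0.041209 m
B Layer 1: 0.77 × 44 × 1.5×10⁻⁴ = 0.005082 m
B 44–424 m: 1.4×10⁻⁴ × 380 × 0.27 = 0.014364 m
B total: 0.019446 m
Ratio: 0.041209 / 0.019446 ≈ 2.119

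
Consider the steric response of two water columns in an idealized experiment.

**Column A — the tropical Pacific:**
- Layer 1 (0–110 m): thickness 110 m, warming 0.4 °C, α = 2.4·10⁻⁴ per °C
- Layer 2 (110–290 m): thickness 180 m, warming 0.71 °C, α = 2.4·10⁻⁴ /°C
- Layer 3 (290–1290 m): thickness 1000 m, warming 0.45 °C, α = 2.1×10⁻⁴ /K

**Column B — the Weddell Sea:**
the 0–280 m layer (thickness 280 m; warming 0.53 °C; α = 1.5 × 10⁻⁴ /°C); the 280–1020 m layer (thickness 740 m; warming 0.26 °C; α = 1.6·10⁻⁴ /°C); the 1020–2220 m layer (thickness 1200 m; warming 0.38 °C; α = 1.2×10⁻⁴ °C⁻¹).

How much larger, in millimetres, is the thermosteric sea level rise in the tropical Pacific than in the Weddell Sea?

A 0.4 × 2.4×10⁻⁴ × 110 = 0.01056 m
A 2.4×10⁻⁴ × 0.71 × 180 = 0.030672 m
A 1000 × 0.45 × 2.1×10⁻⁴ = 0.09450 m
A total: 0.135732 m
B 0.53 × 1.5×10⁻⁴ × 280 = 0.02226 m
B 740 × 1.6×10⁻⁴ × 0.26 = 0.030784 m
B Layer 3: 1200 × 1.2×10⁻⁴ × 0.38 = 0.05472 m
B total: 0.107764 m
Difference: 0.135732 − 0.107764 = 0.027968 m

28 mm larger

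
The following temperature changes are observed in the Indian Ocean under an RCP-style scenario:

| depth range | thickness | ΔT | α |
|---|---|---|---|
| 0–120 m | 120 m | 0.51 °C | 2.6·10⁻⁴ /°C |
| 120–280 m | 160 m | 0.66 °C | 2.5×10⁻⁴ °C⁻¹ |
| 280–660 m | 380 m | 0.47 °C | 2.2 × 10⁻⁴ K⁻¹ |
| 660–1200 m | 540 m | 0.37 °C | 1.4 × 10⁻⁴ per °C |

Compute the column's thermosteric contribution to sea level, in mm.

110 mm

Layer 1: 120 × 2.6×10⁻⁴ × 0.51 = 0.015912 m
120–280 m: 2.5×10⁻⁴ × 160 × 0.66 = 0.02640 m
280–660 m: 2.2×10⁻⁴ × 0.47 × 380 = 0.039292 m
660–1200 m: 0.37 × 1.4×10⁻⁴ × 540 = 0.027972 m
Δh = 0.015912 + 0.02640 + 0.039292 + 0.027972 = 0.109576 m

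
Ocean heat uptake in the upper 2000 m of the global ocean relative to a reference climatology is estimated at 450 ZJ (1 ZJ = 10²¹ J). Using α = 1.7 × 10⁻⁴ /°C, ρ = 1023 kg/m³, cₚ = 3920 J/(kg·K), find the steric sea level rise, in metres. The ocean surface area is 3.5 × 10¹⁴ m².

Per unit area: Q = 450×10²¹ / (3.5×10¹⁴) ≈ 1.286×10⁹ J/m²
Δh = αQ/(ρcₚ) = 1.7×10⁻⁴ × 1.286×10⁹ / (1023 × 3920) ≈ 0.054517 m

Δh = 0.055 m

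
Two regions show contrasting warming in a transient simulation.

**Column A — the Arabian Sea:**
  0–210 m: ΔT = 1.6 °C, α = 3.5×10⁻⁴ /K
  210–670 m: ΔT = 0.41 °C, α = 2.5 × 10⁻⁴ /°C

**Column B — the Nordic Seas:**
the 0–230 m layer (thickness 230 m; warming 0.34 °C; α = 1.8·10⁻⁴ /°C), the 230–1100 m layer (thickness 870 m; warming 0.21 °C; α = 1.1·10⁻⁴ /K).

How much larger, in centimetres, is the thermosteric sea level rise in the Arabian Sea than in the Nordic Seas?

Δh_A − Δh_B ≈ 13 cm

A 0–210 m: 3.5×10⁻⁴ × 1.6 × 210 = 0.11760 m
A Layer 2: 2.5×10⁻⁴ × 0.41 × 460 = 0.04715 m
A total: 0.16475 m
B 0–230 m: 230 × 1.8×10⁻⁴ × 0.34 = 0.014076 m
B 230–1100 m: 870 × 0.21 × 1.1×10⁻⁴ = 0.020097 m
B total: 0.034173 m
Difference: 0.16475 − 0.034173 = 0.130577 m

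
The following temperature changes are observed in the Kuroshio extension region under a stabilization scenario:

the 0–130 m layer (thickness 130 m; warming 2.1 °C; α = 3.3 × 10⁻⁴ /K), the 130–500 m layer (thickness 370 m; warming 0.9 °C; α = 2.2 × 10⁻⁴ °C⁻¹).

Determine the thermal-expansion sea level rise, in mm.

0–130 m: 2.1 × 3.3×10⁻⁴ × 130 = 0.09009 m
Layer 2: 2.2×10⁻⁴ × 0.9 × 370 = 0.07326 m
Δh = 0.09009 + 0.07326 = 0.16335 m ≈ 163 mm

Δh ≈ 163 mm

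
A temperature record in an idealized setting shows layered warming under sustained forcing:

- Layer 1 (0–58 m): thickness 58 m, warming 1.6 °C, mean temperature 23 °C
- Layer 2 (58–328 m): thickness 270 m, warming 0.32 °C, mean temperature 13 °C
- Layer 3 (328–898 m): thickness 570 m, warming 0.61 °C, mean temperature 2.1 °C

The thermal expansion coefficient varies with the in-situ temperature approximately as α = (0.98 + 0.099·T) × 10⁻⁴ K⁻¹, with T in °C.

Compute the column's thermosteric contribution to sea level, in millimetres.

Δh ≈ 91.1 mm

Layer 1: α = (0.98 + 0.099×23)×10⁻⁴ = 3.257×10⁻⁴ K⁻¹
Layer 2: α = (0.98 + 0.099×13)×10⁻⁴ = 2.267×10⁻⁴ K⁻¹
Layer 3: α = (0.98 + 0.099×2.1)×10⁻⁴ = 1.1879×10⁻⁴ K⁻¹
Layer 1: 58 × 3.257×10⁻⁴ × 1.6 = 0.03022496 m
0.32 × 2.267×10⁻⁴ × 270 = 0.01958688 m
Layer 3: 1.1879×10⁻⁴ × 0.61 × 570 = 0.041303283 m
Δh = 0.03022496 + 0.01958688 + 0.041303283 = 0.091115123 m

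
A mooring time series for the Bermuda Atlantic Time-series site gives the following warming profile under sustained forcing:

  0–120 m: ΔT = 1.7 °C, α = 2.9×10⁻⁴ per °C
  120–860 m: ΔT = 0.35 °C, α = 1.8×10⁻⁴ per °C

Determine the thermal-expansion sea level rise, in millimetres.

Δh ≈ 110 mm

Layer 1: 1.7 × 120 × 2.9×10⁻⁴ = 0.05916 m
740 × 1.8×10⁻⁴ × 0.35 = 0.04662 m
Δh = 0.05916 + 0.04662 = 0.10578 m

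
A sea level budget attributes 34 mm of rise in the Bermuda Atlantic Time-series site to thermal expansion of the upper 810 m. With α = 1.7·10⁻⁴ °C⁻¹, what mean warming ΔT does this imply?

0.25 °C

ΔT = Δh/(αH) = 0.034 / (1.7×10⁻⁴ × 810) ≈ 0.2469 °C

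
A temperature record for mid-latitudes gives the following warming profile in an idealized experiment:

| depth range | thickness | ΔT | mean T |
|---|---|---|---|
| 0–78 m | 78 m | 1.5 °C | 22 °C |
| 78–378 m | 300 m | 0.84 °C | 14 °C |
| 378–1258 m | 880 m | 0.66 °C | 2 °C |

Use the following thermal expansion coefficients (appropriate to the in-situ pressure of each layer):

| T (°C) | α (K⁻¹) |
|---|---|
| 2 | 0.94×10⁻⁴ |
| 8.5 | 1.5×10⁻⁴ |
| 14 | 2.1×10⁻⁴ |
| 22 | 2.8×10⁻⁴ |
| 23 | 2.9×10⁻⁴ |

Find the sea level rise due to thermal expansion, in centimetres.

Layer 1 at 22 °C → α = 2.8×10⁻⁴ K⁻¹
Layer 2 at 14 °C → α = 2.1×10⁻⁴ K⁻¹
Layer 3 at 2 °C → α = 0.94×10⁻⁴ K⁻¹
1.5 × 78 × 2.8×10⁻⁴ = 0.03276 m
2.1×10⁻⁴ × 0.84 × 300 = 0.05292 m
378–1258 m: 880 × 0.66 × 0.94×10⁻⁴ = 0.0545952 m
Δh = 0.03276 + 0.05292 + 0.0545952 = 0.1402752 m ≈ 14.0 cm

Δh ≈ 14.0 cm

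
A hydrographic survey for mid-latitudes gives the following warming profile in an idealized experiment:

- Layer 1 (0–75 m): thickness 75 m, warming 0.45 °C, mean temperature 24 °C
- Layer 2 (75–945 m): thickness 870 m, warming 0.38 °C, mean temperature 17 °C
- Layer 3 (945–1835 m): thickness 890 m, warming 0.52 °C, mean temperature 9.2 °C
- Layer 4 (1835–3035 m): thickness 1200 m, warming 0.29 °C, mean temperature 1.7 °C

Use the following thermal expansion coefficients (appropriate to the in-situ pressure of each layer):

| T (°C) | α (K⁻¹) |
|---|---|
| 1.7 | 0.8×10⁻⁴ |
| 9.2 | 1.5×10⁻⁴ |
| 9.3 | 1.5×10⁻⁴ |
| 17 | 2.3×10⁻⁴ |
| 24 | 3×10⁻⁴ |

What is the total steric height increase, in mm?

Layer 1 at 24 °C → α = 3×10⁻⁴ K⁻¹
Layer 2 at 17 °C → α = 2.3×10⁻⁴ K⁻¹
Layer 3 at 9.2 °C → α = 1.5×10⁻⁴ K⁻¹
Layer 4 at 1.7 °C → α = 0.8×10⁻⁴ K⁻¹
Layer 1: 0.45 × 3×10⁻⁴ × 75 = 0.010125 m
Layer 2: 2.3×10⁻⁴ × 870 × 0.38 = 0.076038 m
0.52 × 1.5×10⁻⁴ × 890 = 0.06942 m
0.29 × 0.8×10⁻⁴ × 1200 = 0.02784 m
Δh = 0.010125 + 0.076038 + 0.06942 + 0.02784 = 0.183423 m ≈ 183 mm

about 183 mm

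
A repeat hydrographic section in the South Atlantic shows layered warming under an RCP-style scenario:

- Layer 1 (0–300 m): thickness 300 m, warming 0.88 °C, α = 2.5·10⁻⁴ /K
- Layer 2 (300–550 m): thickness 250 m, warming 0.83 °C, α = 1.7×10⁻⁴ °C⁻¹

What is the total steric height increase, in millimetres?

0–300 m: 0.88 × 300 × 2.5×10⁻⁴ = 0.06600 m
300–550 m: 250 × 0.83 × 1.7×10⁻⁴ = 0.035275 m
Δh = 0.06600 + 0.035275 = 0.101275 m

about 101 mm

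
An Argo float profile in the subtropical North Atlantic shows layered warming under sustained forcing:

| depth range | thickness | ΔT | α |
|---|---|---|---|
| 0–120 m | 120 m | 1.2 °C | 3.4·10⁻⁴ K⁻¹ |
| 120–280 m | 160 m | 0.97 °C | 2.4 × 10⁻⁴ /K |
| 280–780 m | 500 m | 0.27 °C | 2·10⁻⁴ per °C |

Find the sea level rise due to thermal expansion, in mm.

113 mm

0–120 m: 120 × 1.2 × 3.4×10⁻⁴ = 0.04896 m
120–280 m: 0.97 × 2.4×10⁻⁴ × 160 = 0.037248 m
0.27 × 500 × 2×10⁻⁴ = 0.02700 m
Δh = 0.04896 + 0.037248 + 0.02700 = 0.113208 m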